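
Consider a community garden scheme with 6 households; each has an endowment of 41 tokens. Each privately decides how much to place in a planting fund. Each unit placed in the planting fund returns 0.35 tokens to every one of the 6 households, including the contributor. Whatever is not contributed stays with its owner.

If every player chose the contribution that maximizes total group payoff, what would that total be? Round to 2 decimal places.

Each contributed unit returns 2.100 to the group as a whole (0.35 to each of 6 players), which exceeds 1, so the social optimum is full contribution: group total = 2.100 × 246 = 516.60.

516.60 tokens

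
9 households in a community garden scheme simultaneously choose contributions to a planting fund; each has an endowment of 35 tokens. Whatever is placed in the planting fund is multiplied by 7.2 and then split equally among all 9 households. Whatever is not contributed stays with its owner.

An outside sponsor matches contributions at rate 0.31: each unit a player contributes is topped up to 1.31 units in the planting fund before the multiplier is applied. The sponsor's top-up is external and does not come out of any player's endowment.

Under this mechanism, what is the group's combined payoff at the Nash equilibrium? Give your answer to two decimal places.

The effective private return per unit is now 7.2 × 1.31 / 9 = 1.0480 > 1, so every player's dominant strategy flips to full contribution.
So the Nash equilibrium is full contribution by all 9; the group earns 7.2 × 1.31 × 315 = 2971.08.

2971.08 tokens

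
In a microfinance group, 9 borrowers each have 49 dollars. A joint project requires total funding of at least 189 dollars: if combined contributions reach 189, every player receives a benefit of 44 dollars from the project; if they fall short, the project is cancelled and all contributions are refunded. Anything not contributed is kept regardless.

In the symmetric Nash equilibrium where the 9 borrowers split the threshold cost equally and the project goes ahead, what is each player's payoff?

Equal share of the threshold: 189/9 = 21.
At this profile no one gains by cutting their contribution: any cut drops the total below 189, the project is cancelled, contributions are refunded, and the deviator ends with 49, which is less than 49 − 21 + 44 = 72. Contributing more than 21 just wastes the excess. So contributing exactly 21 is a best response.
Each player's payoff: 49 − 21 + 44 = 72.

72 dollars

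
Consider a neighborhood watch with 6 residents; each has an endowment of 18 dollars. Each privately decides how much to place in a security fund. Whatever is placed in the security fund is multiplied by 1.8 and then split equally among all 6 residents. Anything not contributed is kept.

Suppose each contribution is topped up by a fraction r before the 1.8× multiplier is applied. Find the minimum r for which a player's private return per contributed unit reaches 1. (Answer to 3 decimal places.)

With matching at rate r, one contributed unit becomes (1 + r) in the security fund and returns 1.8 × (1 + r) / 6 to the contributor.
Setting this equal to 1: 1 + r = 6/1.8 = 3.3333.
So the minimum matching rate is r = 3.3333 − 1 = 2.333.

2.333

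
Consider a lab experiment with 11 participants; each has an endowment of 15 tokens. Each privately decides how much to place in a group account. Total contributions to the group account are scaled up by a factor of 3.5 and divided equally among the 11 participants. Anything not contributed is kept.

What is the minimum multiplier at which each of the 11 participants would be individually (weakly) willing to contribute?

A contributed unit returns (multiplier)/11 to its contributor.
This reaches 1 exactly when the multiplier is 11.

11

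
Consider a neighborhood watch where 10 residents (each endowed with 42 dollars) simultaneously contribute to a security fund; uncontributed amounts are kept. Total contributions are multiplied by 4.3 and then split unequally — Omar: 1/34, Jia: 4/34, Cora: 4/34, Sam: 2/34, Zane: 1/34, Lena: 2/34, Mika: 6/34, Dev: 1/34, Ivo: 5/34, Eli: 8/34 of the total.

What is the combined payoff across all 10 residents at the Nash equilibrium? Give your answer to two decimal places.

558.60 dollars

For player j, contributing a unit is worthwhile iff 4.3 × (j's share) ≥ 1, i.e. iff j's share is at least 0.2326.
The only share above 0.2326 is Eli's 8/34, contributing 42; the remaining 9 contribute 0. Total contributed: 42.
The security fund pays out 4.3 × 42 = 180.60 in total (split across the unequal shares, but the aggregate is all that matters for the group sum).
The 9 free-riders keep 42 each, adding 378. Group total = 378 + 180.60 = 558.60.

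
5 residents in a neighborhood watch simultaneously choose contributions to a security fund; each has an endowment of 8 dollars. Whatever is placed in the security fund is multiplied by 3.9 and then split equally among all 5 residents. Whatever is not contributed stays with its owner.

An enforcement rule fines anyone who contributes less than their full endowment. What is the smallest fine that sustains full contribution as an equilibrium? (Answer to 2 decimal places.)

1.76 dollars

Given the others contribute fully, the best deviation is to contribute 0 (any partial contribution still incurs the fine and gives up units whose private return 0.7800 is below 1).
Deviating from 8 to 0 saves 8 dollars but forfeits the deviator's share of the drop in the security fund: 3.9/5 × 8 = 6.24.
So the deviation gain is 8 − 6.24 = 1.76, and the fine must be at least 1.76 dollars to wipe it out.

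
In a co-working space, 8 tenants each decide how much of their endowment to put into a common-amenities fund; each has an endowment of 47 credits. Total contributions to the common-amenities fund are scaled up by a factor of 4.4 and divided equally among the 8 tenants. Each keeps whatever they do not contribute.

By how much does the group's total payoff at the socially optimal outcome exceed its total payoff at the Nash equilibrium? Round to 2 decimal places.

Each contributed unit returns 4.4/8 = 0.5500 to its contributor — below 1 — so contributing 0 is dominant for every player. At the Nash equilibrium everyone keeps their 47, and the group total is 8 × 47 = 376.
Each contributed unit returns 4.400 to the group as a whole (0.5500 to each of 8 players), which exceeds 1, so the social optimum is full contribution: group total = 4.400 × 376 = 1654.40.
Efficiency loss = 1654.40 − 376 = 1278.40.

1278.40 credits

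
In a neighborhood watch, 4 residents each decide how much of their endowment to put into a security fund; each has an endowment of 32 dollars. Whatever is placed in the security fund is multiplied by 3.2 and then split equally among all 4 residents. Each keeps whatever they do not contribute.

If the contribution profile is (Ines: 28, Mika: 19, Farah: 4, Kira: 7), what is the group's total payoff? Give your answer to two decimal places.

255.60 dollars

Total contributed: 28 + 19 + 4 + 7 = 58; total kept: 4 × 32 − 58 = 70.
The security fund pays out 3.2 × 58 = 185.60 in aggregate.
Group total = 70 + 185.60 = 255.60.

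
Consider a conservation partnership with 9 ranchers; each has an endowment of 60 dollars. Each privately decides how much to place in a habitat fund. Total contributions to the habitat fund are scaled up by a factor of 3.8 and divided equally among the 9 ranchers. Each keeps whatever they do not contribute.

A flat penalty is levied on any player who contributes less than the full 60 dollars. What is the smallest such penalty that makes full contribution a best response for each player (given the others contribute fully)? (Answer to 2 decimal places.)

Given the others contribute fully, the best deviation is to contribute 0 (any partial contribution still incurs the fine and gives up units whose private return 0.4222 is below 1).
Deviating from 60 to 0 saves 60 dollars but forfeits the deviator's share of the drop in the habitat fund: 3.8/9 × 60 = 25.33.
So the deviation gain is 60 − 25.33 = 34.67, and the fine must be at least 34.67 dollars to wipe it out.

34.67 dollars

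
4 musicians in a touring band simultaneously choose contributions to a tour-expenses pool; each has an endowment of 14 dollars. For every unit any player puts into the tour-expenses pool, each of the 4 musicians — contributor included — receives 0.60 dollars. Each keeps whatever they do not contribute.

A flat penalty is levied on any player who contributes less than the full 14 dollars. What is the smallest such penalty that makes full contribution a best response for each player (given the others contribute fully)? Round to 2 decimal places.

Given the others contribute fully, the best deviation is to contribute 0 (any partial contribution still incurs the fine and gives up units whose private return 0.60 is below 1).
Deviating from 14 to 0 saves 14 dollars but forfeits the deviator's share of the drop in the tour-expenses pool: 0.60 × 14 = 8.40.
So the deviation gain is 14 − 8.40 = 5.60, and the fine must be at least 5.60 dollars to wipe it out.

5.60 dollars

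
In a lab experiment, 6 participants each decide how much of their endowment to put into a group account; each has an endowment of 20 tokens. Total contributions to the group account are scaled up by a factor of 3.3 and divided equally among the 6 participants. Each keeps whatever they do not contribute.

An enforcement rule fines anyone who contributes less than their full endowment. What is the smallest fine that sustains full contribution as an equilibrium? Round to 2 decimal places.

Given the others contribute fully, the best deviation is to contribute 0 (any partial contribution still incurs the fine and gives up units whose private return 0.5500 is below 1).
Deviating from 20 to 0 saves 20 tokens but forfeits the deviator's share of the drop in the group account: 3.3/6 × 20 = 11.00.
So the deviation gain is 20 − 11.00 = 9.00, and the fine must be at least 9.00 tokens to wipe it out.

9.00 tokens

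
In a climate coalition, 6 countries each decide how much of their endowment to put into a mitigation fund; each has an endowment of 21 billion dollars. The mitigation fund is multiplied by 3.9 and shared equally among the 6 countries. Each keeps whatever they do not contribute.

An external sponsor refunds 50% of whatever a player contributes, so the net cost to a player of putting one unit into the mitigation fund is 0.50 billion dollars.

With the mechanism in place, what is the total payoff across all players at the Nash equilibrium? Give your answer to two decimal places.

554.40 billion dollars

With the mechanism, a contributed unit returns (3.9/6) / 0.50 = 1.3000 per unit of net cost to the contributor — now above 1 — so contributing fully is weakly dominant for every player.
So the Nash equilibrium is full contribution by all 6; the group earns 6 × (21 × 0.50 + 3.9 × 21) = 554.40.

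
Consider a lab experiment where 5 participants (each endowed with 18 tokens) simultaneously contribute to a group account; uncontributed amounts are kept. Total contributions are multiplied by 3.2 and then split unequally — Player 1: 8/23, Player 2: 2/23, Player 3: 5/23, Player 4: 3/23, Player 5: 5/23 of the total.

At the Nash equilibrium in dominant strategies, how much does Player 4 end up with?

For player j, contributing a unit is worthwhile iff 3.2 × (j's share) ≥ 1, i.e. iff j's share is at least 0.3125.
Only Player 1 (8/23) clears that bar, contributing 18; the remaining 4 contribute 0. Total contributed: 18.
Player 4 keeps 18 and receives 3.2 × 18 × 3/23 = 7.51 from the group account, for a payoff of 25.51.

25.51 tokens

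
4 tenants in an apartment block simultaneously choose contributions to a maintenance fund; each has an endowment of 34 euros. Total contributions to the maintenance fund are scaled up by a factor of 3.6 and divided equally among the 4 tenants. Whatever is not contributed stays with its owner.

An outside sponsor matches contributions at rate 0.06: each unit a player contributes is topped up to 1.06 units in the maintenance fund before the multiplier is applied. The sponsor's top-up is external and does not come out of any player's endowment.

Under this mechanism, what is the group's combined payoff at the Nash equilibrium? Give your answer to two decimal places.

The effective private return is 3.6 × 1.06 / 4 = 0.9540, which is still under 1, so the mechanism doesn't change anyone's dominant strategy: zero contribution.
Everyone keeps their endowment and the group total is 4 × 34 = 136.

136.00 euros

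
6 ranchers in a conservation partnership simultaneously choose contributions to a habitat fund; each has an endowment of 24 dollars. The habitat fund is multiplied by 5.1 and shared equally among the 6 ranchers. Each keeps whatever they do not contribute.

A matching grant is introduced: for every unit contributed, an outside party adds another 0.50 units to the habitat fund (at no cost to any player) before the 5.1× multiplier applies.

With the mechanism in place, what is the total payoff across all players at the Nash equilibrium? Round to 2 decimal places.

1101.60 dollars

With the mechanism, a contributed unit returns 5.1 × 1.50 / 6 = 1.2750 per unit of net cost to the contributor — now above 1 — so contributing fully is weakly dominant for every player.
So the Nash equilibrium is full contribution by all 6; the group earns 5.1 × 1.50 × 144 = 1101.60.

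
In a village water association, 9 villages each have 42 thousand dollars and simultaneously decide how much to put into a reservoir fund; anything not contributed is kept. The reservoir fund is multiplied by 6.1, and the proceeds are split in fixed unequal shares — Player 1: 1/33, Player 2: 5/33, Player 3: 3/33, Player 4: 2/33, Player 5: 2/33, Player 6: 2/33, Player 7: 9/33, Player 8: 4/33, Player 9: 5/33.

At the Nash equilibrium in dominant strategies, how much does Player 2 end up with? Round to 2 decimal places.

Each unit j contributes comes back to j as 6.1 × (j's share), so j prefers to contribute only if that share exceeds 1/6.1 = 0.1639; otherwise keeping the unit dominates.
The only share above 0.1639 is Player 7's 9/33, contributing 42; the remaining 8 contribute 0. Total contributed: 42.
Player 2 keeps 42 and receives 6.1 × 42 × 5/33 = 38.82 from the reservoir fund, for a payoff of 80.82.

80.82 thousand dollars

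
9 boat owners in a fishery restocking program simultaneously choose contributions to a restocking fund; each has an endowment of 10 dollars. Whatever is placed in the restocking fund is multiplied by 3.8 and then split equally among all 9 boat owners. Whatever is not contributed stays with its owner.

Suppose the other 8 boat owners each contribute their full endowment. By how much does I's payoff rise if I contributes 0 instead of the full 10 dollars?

5.78 dollars

Switching from a contribution of 10 to 0 lets I keep an extra 10 dollars, but lowers the restocking fund by 10, which costs I their own share of that drop: 3.8/9 × 10 = 4.22.
Net gain = 10 − 4.22 = 5.78. The private return per contributed unit (0.4222) is below 1, so free-riding is indeed the best response regardless of what the others do.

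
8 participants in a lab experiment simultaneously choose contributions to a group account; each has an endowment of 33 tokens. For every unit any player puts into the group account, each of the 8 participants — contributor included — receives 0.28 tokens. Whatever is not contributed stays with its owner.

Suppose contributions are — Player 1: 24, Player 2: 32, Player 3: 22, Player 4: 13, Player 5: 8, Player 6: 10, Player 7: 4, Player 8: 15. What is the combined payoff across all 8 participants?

Total contributed: 24 + 32 + 22 + 13 + 8 + 10 + 4 + 15 = 128; total kept: 8 × 33 − 128 = 136.
The group account pays out 0.28 × 8 × 128 = 286.72 in aggregate.
Group total = 136 + 286.72 = 422.72.

422.72 tokens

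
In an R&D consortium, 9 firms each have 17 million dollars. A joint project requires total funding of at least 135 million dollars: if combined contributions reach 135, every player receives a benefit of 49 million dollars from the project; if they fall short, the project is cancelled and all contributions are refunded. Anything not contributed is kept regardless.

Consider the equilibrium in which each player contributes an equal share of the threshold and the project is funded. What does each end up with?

Equal share of the threshold: 135/9 = 15.
At this profile no one gains by cutting their contribution: any cut drops the total below 135, the project is cancelled, contributions are refunded, and the deviator ends with 17, which is less than 17 − 15 + 49 = 51. Contributing more than 15 just wastes the excess. So contributing exactly 15 is a best response.
Each player's payoff: 17 − 15 + 49 = 51.

51 million dollars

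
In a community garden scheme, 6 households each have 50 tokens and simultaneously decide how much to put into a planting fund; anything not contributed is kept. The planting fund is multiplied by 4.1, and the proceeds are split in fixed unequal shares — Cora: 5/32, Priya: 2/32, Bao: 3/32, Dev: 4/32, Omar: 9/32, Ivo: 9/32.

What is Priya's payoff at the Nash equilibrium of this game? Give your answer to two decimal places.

75.63 tokens

For player j, contributing a unit is worthwhile iff 4.1 × (j's share) ≥ 1, i.e. iff j's share is at least 0.2439.
Omar and Ivo clear that bar, contributing 50 each; the remaining 4 contribute 0. Total contributed: 100.
Priya keeps 50 and receives 4.1 × 100 × 2/32 = 25.63 from the planting fund, for a payoff of 75.63.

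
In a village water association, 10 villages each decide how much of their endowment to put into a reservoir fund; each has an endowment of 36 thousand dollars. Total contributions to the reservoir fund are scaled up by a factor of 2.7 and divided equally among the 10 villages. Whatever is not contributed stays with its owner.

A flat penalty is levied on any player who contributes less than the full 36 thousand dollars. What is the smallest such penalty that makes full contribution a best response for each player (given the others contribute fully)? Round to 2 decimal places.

Given the others contribute fully, the best deviation is to contribute 0 (any partial contribution still incurs the fine and gives up units whose private return 0.2700 is below 1).
Deviating from 36 to 0 saves 36 thousand dollars but forfeits the deviator's share of the drop in the reservoir fund: 2.7/10 × 36 = 9.72.
So the deviation gain is 36 − 9.72 = 26.28, and the fine must be at least 26.28 thousand dollars to wipe it out.

26.28 thousand dollars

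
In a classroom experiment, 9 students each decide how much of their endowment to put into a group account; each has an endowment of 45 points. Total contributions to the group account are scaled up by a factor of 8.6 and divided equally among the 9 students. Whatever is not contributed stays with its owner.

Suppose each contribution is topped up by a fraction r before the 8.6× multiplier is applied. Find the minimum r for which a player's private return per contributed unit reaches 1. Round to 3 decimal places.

0.047

With matching at rate r, one contributed unit becomes (1 + r) in the group account and returns 8.6 × (1 + r) / 9 to the contributor.
Setting this equal to 1: 1 + r = 9/8.6 = 1.0465.
So the minimum matching rate is r = 1.0465 − 1 = 0.047.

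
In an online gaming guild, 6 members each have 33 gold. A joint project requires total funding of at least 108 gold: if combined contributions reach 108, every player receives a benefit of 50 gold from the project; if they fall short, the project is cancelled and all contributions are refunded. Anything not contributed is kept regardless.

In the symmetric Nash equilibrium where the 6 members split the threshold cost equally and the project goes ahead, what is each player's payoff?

65 gold

Equal share of the threshold: 108/6 = 18.
At this profile no one gains by cutting their contribution: any cut drops the total below 108, the project is cancelled, contributions are refunded, and the deviator ends with 33, which is less than 33 − 18 + 50 = 65. Contributing more than 18 just wastes the excess. So contributing exactly 18 is a best response.
Each player's payoff: 33 − 18 + 50 = 65.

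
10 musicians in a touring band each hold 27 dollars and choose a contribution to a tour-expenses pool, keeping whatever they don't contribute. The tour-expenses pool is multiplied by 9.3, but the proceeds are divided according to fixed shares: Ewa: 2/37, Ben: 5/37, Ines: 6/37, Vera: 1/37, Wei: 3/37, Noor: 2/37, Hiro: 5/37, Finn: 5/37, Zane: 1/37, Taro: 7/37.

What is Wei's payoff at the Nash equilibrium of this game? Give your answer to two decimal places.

128.80 dollars

Each unit j contributes comes back to j as 9.3 × (j's share), so j prefers to contribute only if that share exceeds 1/9.3 = 0.1075; otherwise keeping the unit dominates.
Ben, Ines, Hiro, Finn and Taro clear that bar, contributing 27 each; the remaining 5 contribute 0. Total contributed: 135.
Wei keeps 27 and receives 9.3 × 135 × 3/37 = 101.80 from the tour-expenses pool, for a payoff of 128.80.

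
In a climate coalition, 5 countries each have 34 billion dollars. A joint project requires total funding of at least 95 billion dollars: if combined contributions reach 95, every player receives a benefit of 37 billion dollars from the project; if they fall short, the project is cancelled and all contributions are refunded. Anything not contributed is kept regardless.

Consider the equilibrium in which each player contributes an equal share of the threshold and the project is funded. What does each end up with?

Equal share of the threshold: 95/5 = 19.
At this profile no one gains by cutting their contribution: any cut drops the total below 95, the project is cancelled, contributions are refunded, and the deviator ends with 34, which is less than 34 − 19 + 37 = 52. Contributing more than 19 just wastes the excess. So contributing exactly 19 is a best response.
Each player's payoff: 34 − 19 + 37 = 52.

52 billion dollars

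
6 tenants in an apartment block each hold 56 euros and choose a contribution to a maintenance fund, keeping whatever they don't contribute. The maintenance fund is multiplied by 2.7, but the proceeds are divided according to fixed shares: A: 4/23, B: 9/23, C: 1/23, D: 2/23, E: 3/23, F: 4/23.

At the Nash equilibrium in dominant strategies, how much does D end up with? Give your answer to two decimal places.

For player j, contributing a unit is worthwhile iff 2.7 × (j's share) ≥ 1, i.e. iff j's share is at least 0.3704.
The only share above 0.3704 is B's 9/23, contributing 56; the remaining 5 contribute 0. Total contributed: 56.
D keeps 56 and receives 2.7 × 56 × 2/23 = 13.15 from the maintenance fund, for a payoff of 69.15.

69.15 euros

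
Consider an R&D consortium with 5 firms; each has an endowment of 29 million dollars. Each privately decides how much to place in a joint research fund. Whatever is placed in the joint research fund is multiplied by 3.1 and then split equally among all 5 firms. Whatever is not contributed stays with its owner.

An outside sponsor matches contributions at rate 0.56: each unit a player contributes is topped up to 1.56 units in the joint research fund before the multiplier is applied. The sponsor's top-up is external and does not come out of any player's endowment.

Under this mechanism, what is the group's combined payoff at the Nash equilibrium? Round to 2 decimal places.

Even with the mechanism, each unit contributed returns only 3.1 × 1.56 / 5 = 0.9672 per unit of net cost, so contributing nothing is still dominant.
Everyone keeps their endowment and the group total is 5 × 29 = 145.

145.00 million dollars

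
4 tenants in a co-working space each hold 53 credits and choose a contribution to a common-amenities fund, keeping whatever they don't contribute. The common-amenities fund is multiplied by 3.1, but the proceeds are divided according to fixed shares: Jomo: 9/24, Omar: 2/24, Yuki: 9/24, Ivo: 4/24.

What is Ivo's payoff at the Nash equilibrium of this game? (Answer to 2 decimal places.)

Player j's private return per contributed unit is 3.1 × (j's share). Contributing is weakly dominant for j when that share is at least 1/3.1 = 0.3226, and contributing 0 is dominant otherwise.
The shares above 0.3226 belong to Jomo and Yuki, contributing 53 each; the remaining 2 contribute 0. Total contributed: 106.
Ivo keeps 53 and receives 3.1 × 106 × 4/24 = 54.77 from the common-amenities fund, for a payoff of 107.77.

107.77 credits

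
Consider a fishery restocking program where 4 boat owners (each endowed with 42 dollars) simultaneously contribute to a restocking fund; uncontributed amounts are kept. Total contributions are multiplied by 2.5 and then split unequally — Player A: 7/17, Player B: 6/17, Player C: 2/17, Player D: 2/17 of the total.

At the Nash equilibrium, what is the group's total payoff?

For player j, contributing a unit is worthwhile iff 2.5 × (j's share) ≥ 1, i.e. iff j's share is at least 0.4000.
Player A alone (share 7/17) is above the threshold, contributing 42; the remaining 3 contribute 0. Total contributed: 42.
The restocking fund pays out 2.5 × 42 = 105.00 in total (split across the unequal shares, but the aggregate is all that matters for the group sum).
The 3 free-riders keep 42 each, adding 126. Group total = 126 + 105.00 = 231.00.

231.00 dollars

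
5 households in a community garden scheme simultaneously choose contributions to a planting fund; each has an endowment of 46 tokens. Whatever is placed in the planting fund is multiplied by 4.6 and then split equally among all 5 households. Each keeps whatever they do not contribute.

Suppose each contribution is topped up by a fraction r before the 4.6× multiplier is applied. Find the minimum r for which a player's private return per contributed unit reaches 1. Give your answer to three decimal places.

With matching at rate r, one contributed unit becomes (1 + r) in the planting fund and returns 4.6 × (1 + r) / 5 to the contributor.
Setting this equal to 1: 1 + r = 5/4.6 = 1.0870.
So the minimum matching rate is r = 1.0870 − 1 = 0.087.

0.087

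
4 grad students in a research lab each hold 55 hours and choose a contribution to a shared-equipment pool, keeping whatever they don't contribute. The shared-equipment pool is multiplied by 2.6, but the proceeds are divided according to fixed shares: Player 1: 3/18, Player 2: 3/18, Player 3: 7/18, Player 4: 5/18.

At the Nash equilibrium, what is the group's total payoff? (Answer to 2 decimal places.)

For player j, contributing a unit is worthwhile iff 2.6 × (j's share) ≥ 1, i.e. iff j's share is at least 0.3846.
The only share above 0.3846 is Player 3's 7/18, contributing 55; the remaining 3 contribute 0. Total contributed: 55.
The shared-equipment pool pays out 2.6 × 55 = 143.00 in total (split across the unequal shares, but the aggregate is all that matters for the group sum).
The 3 free-riders keep 55 each, adding 165. Group total = 165 + 143.00 = 308.00.

308.00 hours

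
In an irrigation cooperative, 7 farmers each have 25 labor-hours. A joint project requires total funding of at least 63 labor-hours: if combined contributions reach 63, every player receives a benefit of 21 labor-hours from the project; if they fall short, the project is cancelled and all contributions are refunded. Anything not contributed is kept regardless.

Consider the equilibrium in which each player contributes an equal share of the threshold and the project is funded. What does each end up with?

Equal share of the threshold: 63/7 = 9.
At this profile no one gains by cutting their contribution: any cut drops the total below 63, the project is cancelled, contributions are refunded, and the deviator ends with 25, which is less than 25 − 9 + 21 = 37. Contributing more than 9 just wastes the excess. So contributing exactly 9 is a best response.
Each player's payoff: 25 − 9 + 21 = 37.

37 labor-hours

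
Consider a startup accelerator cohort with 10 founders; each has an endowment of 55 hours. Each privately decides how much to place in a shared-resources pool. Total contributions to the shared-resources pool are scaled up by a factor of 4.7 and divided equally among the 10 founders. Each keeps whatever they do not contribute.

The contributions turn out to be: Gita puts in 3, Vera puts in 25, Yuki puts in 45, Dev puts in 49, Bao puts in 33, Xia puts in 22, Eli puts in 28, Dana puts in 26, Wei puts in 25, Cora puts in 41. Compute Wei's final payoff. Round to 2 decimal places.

Total contributed: 3 + 25 + 45 + 49 + 33 + 22 + 28 + 26 + 25 + 41 = 297.
Each receives 4.7 × 297 / 10 = 139.59 from the shared-resources pool.
Wei keeps 55 − 25 = 30, so Wei's payoff is 30 + 139.59 = 169.59.

169.59 hours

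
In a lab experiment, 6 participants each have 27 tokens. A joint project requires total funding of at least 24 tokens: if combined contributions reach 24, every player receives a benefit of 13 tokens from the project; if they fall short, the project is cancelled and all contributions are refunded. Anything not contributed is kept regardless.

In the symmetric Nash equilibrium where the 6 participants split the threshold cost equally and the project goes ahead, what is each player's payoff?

Equal share of the threshold: 24/6 = 4.
At this profile no one gains by cutting their contribution: any cut drops the total below 24, the project is cancelled, contributions are refunded, and the deviator ends with 27, which is less than 27 − 4 + 13 = 36. Contributing more than 4 just wastes the excess. So contributing exactly 4 is a best response.
Each player's payoff: 27 − 4 + 13 = 36.

36 tokens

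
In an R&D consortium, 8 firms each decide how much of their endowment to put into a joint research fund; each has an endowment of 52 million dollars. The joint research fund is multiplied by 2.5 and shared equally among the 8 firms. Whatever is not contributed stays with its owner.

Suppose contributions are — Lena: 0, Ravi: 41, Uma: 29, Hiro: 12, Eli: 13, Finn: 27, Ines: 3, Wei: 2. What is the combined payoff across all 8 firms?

606.50 million dollars

Total contributed: 0 + 41 + 29 + 12 + 13 + 27 + 3 + 2 = 127; total kept: 8 × 52 − 127 = 289.
The joint research fund pays out 2.5 × 127 = 317.50 in aggregate.
Group total = 289 + 317.50 = 606.50.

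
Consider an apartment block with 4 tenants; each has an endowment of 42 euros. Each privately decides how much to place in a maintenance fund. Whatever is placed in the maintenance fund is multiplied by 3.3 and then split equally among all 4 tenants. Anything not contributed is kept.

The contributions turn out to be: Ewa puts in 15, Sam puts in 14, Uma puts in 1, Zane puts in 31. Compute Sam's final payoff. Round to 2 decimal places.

78.33 euros

Total contributed: 15 + 14 + 1 + 31 = 61.
Each receives 3.3 × 61 / 4 = 50.33 from the maintenance fund.
Sam keeps 42 − 14 = 28, so Sam's payoff is 28 + 50.33 = 78.33.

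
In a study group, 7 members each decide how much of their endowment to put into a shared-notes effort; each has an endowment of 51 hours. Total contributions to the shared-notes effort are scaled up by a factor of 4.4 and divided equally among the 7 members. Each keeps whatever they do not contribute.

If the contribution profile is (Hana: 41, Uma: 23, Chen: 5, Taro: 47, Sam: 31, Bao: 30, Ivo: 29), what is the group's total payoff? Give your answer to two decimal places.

1057.40 hours

Total contributed: 41 + 23 + 5 + 47 + 31 + 30 + 29 = 206; total kept: 7 × 51 − 206 = 151.
The shared-notes effort pays out 4.4 × 206 = 906.40 in aggregate.
Group total = 151 + 906.40 = 1057.40.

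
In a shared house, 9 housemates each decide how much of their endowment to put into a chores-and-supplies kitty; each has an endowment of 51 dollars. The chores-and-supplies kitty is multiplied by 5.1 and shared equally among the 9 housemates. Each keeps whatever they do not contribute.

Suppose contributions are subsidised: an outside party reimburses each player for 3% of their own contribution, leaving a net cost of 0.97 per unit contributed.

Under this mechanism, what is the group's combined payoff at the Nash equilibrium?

Even with the mechanism, each unit contributed returns only (5.1/9) / 0.97 = 0.5842 per unit of net cost, so contributing nothing is still dominant.
Everyone keeps their endowment and the group total is 9 × 51 = 459.

459.00 dollars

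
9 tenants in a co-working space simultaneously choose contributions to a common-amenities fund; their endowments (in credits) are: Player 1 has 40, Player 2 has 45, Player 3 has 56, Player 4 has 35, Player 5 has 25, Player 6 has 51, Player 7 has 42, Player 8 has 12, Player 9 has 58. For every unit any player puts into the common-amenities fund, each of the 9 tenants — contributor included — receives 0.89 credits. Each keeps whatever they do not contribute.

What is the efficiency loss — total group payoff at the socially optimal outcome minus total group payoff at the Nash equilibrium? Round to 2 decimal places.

2551.64 credits

The private return per contributed unit is 0.89 < 1 for everyone, so the Nash equilibrium is zero contribution and the group total is Σ E_j = 40 + 45 + 56 + 35 + 25 + 51 + 42 + 12 + 58 = 364.
Each contributed unit returns 8.010 to the group, so the social optimum is full contribution by everyone: group total = 8.010 × 364 = 2915.64.
Efficiency loss = (8.010 − 1) × 364 = 2551.64.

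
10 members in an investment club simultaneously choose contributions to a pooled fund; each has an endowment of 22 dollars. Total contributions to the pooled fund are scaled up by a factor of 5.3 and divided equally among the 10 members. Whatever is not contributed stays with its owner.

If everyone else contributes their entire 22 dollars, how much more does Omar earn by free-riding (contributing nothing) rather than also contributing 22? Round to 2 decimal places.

Switching from a contribution of 22 to 0 lets Omar keep an extra 22 dollars, but lowers the pooled fund by 22, which costs Omar their own share of that drop: 5.3/10 × 22 = 11.66.
Net gain = 22 − 11.66 = 10.34. The private return per contributed unit (0.5300) is below 1, so free-riding is indeed the best response regardless of what the others do.

10.34 dollars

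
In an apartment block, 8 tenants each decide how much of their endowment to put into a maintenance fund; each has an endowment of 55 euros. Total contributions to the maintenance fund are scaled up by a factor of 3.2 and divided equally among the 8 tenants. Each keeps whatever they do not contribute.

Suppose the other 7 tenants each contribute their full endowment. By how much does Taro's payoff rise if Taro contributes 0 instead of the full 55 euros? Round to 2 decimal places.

33.00 euros

Switching from a contribution of 55 to 0 lets Taro keep an extra 55 euros, but lowers the maintenance fund by 55, which costs Taro their own share of that drop: 3.2/8 × 55 = 22.00.
Net gain = 55 − 22.00 = 33.00. The private return per contributed unit (0.4000) is below 1, so free-riding is indeed the best response regardless of what the others do.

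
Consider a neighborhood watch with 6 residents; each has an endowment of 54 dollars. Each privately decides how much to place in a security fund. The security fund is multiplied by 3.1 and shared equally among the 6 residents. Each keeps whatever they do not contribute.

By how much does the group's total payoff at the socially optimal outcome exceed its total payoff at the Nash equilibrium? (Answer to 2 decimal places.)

Each contributed unit returns 3.1/6 = 0.5167 to its contributor — below 1 — so contributing 0 is dominant for every player. At the Nash equilibrium everyone keeps their 54, and the group total is 6 × 54 = 324.
Each contributed unit returns 3.100 to the group as a whole (0.5167 to each of 6 players), which exceeds 1, so the social optimum is full contribution: group total = 3.100 × 324 = 1004.40.
Efficiency loss = 1004.40 − 324 = 680.40.

680.40 dollars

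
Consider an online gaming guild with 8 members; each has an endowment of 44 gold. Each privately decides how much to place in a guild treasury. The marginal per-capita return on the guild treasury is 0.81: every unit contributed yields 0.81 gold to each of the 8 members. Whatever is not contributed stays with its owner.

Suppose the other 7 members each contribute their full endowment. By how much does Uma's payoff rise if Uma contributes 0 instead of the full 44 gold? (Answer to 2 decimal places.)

8.36 gold

Switching from a contribution of 44 to 0 lets Uma keep an extra 44 gold, but lowers the guild treasury by 44, which costs Uma their own share of that drop: 0.81 × 44 = 35.64.
Net gain = 44 − 35.64 = 8.36. The private return per contributed unit (0.81) is below 1, so free-riding is indeed the best response regardless of what the others do.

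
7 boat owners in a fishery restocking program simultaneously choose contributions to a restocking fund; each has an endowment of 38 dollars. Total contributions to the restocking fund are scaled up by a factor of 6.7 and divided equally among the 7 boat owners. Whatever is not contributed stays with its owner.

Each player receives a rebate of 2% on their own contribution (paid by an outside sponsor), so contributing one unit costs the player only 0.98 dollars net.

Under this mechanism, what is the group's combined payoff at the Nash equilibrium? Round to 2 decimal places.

With the mechanism, a contributed unit returns (6.7/7) / 0.98 = 0.9767 per unit of net cost — still below 1 — so contributing 0 remains dominant for every player.
Everyone keeps their endowment and the group total is 7 × 38 = 266.

266.00 dollars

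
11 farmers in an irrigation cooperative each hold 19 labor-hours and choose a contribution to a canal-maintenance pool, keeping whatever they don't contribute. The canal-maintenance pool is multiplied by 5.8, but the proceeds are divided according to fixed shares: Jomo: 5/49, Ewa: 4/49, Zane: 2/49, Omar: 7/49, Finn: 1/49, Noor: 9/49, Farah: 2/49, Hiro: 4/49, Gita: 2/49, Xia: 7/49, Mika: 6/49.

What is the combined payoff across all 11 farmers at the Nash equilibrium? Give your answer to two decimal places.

For player j, contributing a unit is worthwhile iff 5.8 × (j's share) ≥ 1, i.e. iff j's share is at least 0.1724.
Noor alone (share 9/49) is above the threshold, contributing 19; the remaining 10 contribute 0. Total contributed: 19.
The canal-maintenance pool pays out 5.8 × 19 = 110.20 in total (split across the unequal shares, but the aggregate is all that matters for the group sum).
The 10 free-riders keep 19 each, adding 190. Group total = 190 + 110.20 = 300.20.

300.20 labor-hours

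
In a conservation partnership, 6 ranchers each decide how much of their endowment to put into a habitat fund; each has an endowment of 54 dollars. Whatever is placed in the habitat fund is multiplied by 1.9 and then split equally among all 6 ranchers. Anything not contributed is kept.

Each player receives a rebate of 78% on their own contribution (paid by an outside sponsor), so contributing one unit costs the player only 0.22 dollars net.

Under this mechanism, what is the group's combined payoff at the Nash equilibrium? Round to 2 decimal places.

868.32 dollars

The effective private return per unit is now (1.9/6) / 0.22 = 1.4394 > 1, so every player's dominant strategy flips to full contribution.
So the Nash equilibrium is full contribution by all 6; the group earns 6 × (54 × 0.78 + 1.9 × 54) = 868.32.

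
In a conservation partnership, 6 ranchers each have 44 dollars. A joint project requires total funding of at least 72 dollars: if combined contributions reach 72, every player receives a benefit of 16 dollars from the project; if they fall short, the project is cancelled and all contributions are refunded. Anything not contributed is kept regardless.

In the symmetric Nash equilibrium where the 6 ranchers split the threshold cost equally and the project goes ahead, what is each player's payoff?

Equal share of the threshold: 72/6 = 12.
At this profile no one gains by cutting their contribution: any cut drops the total below 72, the project is cancelled, contributions are refunded, and the deviator ends with 44, which is less than 44 − 12 + 16 = 48. Contributing more than 12 just wastes the excess. So contributing exactly 12 is a best response.
Each player's payoff: 44 − 12 + 16 = 48.

48 dollars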